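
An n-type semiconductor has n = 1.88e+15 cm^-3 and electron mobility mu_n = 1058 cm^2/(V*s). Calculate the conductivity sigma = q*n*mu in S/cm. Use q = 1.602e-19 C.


Step 1: sigma = q * n * mu
Step 2: sigma = 1.602e-19 * 1.88e+15 * 1058
Step 3: sigma = 3.186e-01 S/cm

3.186e-01


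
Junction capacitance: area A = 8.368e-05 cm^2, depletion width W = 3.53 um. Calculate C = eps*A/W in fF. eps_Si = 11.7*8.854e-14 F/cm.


Step 1: eps_Si = 11.7 * 8.854e-14 = 1.035918e-12 F/cm
Step 2: W in cm = 3.53 * 1e-4 = 3.53e-04 cm
Step 3: C = 1.035918e-12 * 8.368e-05 / 3.53e-04 = 2.455683e-13 F
Step 4: C = 245.57 fF

245.57


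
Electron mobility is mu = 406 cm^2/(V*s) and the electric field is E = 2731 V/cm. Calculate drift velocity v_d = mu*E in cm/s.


Step 1: v_d = mu * E
Step 2: v_d = 406 * 2731 = 1108786
Step 3: v_d = 1.11e+06 cm/s

1.11e+06


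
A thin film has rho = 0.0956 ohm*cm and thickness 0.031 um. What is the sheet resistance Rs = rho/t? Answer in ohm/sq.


Step 1: Convert thickness to cm: t = 0.031 um = 3.1000e-06 cm
Step 2: Rs = rho / t = 0.0956 / 3.1000e-06
Step 3: Rs = 30838.7 ohm/sq

30838.7


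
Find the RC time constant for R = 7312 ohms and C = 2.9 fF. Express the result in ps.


Step 1: tau = R * C
Step 2: tau = 7312 * 2.9 fF = 7312 * 2.9e-15 F
Step 3: tau = 2.12048e-11 s = 21.2048 ps

21.2048


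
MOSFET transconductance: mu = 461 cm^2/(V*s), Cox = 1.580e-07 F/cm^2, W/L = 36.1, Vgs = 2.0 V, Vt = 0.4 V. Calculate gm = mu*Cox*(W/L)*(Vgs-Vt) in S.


Step 1: Vov = Vgs - Vt = 2.0 - 0.4 = 1.6 V
Step 2: gm = mu * Cox * (W/L) * Vov
Step 3: gm = 461 * 1.580e-07 * 36.1 * 1.6 = 4.21e-03 S

4.21e-03


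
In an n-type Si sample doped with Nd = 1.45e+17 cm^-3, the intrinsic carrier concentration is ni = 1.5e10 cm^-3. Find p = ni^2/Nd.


Step 1: Since Nd >> ni, n ≈ Nd = 1.45e+17 cm^-3
Step 2: p = ni^2 / n = (1.5e10)^2 / 1.45e+17
Step 3: p = 2.25e20 / 1.45e+17 = 1.55e+03 cm^-3

1.55e+03


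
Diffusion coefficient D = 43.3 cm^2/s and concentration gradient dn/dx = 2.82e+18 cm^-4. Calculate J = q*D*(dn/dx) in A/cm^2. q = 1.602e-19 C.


Step 1: J = q * D * (dn/dx)
Step 2: J = 1.602e-19 * 43.3 * 2.82e+18
Step 3: J = 1.96e+01 A/cm^2

1.96e+01


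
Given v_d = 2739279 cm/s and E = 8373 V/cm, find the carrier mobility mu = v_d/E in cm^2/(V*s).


Step 1: mu = v_d / E
Step 2: mu = 2739279 / 8373
Step 3: mu = 327.16 cm^2/(V*s)

327.16


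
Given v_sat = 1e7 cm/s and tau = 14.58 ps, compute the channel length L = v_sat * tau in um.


Step 1: tau in seconds = 14.58 ps * 1e-12 = 1.4580e-11 s
Step 2: L = v_sat * tau = 1e7 * 1.4580e-11 = 1.4580e-04 cm
Step 3: L in um = 1.4580e-04 * 1e4 = 1.458 um

1.458


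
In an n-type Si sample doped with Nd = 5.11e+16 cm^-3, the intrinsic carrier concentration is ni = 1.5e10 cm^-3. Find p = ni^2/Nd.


Step 1: Since Nd >> ni, n ≈ Nd = 5.11e+16 cm^-3
Step 2: p = ni^2 / n = (1.5e10)^2 / 5.11e+16
Step 3: p = 2.25e20 / 5.11e+16 = 4.40e+03 cm^-3

4.40e+03


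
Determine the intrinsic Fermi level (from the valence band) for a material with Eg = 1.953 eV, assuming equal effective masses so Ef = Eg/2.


Step 1: For an intrinsic semiconductor, the Fermi level sits at midgap.
Step 2: Ef = Eg / 2 = 1.953 / 2 = 0.9765 eV

0.9765


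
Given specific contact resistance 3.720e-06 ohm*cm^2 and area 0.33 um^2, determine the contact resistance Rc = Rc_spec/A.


Step 1: Convert area to cm^2: 0.33 um^2 = 3.3000e-09 cm^2
Step 2: Rc = Rc_spec / A = 3.720e-06 / 3.3000e-09
Step 3: Rc = 1.13e+03 ohms

1.13e+03


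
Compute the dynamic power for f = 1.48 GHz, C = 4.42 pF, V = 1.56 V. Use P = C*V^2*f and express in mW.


Step 1: V^2 = 1.56^2 = 2.4336 V^2
Step 2: P = C*V^2*f = 4.42e-12 F * 2.4336 * 1.48e9 Hz
Step 3: P = 1.591963776e-02 W
Step 4: P = 15.92 mW

15.92


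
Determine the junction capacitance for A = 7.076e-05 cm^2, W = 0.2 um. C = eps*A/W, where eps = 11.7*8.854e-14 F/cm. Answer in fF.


Step 1: eps_Si = 11.7 * 8.854e-14 = 1.035918e-12 F/cm
Step 2: W in cm = 0.2 * 1e-4 = 2.00e-05 cm
Step 3: C = 1.035918e-12 * 7.076e-05 / 2.00e-05 = 3.665078e-12 F
Step 4: C = 3665.08 fF

3665.08


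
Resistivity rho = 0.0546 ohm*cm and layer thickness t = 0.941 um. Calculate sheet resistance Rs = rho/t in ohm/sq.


Step 1: Convert thickness to cm: t = 0.941 um = 9.4100e-05 cm
Step 2: Rs = rho / t = 0.0546 / 9.4100e-05
Step 3: Rs = 580.2 ohm/sq

580.2


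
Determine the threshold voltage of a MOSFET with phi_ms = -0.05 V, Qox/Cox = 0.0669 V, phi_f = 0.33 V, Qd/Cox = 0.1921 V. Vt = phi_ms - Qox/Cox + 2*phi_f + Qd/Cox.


Step 1: Vt = phi_ms - Qox/Cox + 2*phi_f + Qd/Cox
Step 2: Vt = -0.05 - 0.0669 + 2*0.33 + 0.1921
Step 3: Vt = -0.05 - 0.0669 + 0.66 + 0.1921
Step 4: Vt = 0.7352 V

0.7352


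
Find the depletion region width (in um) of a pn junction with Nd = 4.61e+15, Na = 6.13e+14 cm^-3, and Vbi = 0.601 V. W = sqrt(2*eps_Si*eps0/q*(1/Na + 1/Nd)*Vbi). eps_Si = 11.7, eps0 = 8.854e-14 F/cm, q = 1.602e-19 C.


Step 1: 1/Na + 1/Nd = 1/6.13e+14 + 1/4.61e+15 = 1.84824e-15
Step 2: 2*eps*eps0/q = 2*11.7*8.854e-14/1.602e-19 = 1.293281e+07
Step 3: W^2 = 1.293281e+07 * 1.84824e-15 * 0.601 = 1.43657e-08
Step 4: W = sqrt(1.43657e-08) = 1.199e-04 cm = 1.199 um

1.199


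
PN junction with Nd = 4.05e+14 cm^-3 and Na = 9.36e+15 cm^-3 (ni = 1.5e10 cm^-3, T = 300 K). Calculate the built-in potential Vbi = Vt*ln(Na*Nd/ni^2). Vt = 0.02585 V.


Step 1: Compute Na*Nd/ni^2 = 9.36e+15 * 4.05e+14 / (1.5e10)^2 = 1.6848e+10
Step 2: ln(1.6848e+10) = 23.5475
Step 3: Vbi = 0.02585 * 23.5475 = 0.609 V

0.609


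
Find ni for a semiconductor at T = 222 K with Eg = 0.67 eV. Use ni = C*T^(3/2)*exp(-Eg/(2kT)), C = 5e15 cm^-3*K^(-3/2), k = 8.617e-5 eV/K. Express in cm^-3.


Step 1: Compute kT = 8.617e-5 * 222 = 0.01912974 eV
Step 2: Exponent = -Eg/(2kT) = -0.67/(2*0.01912974) = -17.51200
Step 3: T^(3/2) = 222^1.5 = 3307.73
Step 4: ni = 5e15 * 3307.73 * exp(-17.51200) = 4.10e+11 cm^-3

4.10e+11


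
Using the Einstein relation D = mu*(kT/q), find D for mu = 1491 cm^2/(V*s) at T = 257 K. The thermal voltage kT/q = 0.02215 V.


Step 1: D = mu * (kT/q)
Step 2: D = 1491 * 0.02215
Step 3: D = 33.03 cm^2/s

33.03


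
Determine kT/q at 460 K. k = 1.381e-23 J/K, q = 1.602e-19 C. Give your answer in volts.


Step 1: kT = 1.381e-23 * 460 = 6.3526e-21 J
Step 2: Vt = kT/q = 6.3526e-21 / 1.602e-19
Step 3: Vt = 0.03965 V

0.03965


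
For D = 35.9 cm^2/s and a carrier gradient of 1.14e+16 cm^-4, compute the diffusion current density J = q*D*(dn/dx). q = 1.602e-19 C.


Step 1: J = q * D * (dn/dx)
Step 2: J = 1.602e-19 * 35.9 * 1.14e+16
Step 3: J = 6.56e-02 A/cm^2

6.56e-02


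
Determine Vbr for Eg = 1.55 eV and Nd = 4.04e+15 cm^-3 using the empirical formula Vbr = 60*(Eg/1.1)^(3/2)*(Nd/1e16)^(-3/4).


Step 1: Eg/1.1 = 1.55/1.1 = 1.409091
Step 2: (Eg/1.1)^1.5 = 1.409091^1.5 = 1.672663
Step 3: (Nd/1e16)^(-0.75) = (0.404)^(-0.75) = 1.973395
Step 4: Vbr = 60 * 1.672663 * 1.973395 = 198.0 V

198.0


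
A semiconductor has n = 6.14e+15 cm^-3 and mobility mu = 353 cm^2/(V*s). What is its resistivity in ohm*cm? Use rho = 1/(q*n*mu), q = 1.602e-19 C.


Step 1: sigma = q * n * mu = 1.602e-19 * 6.14e+15 * 353 = 3.47221e-01 S/cm
Step 2: rho = 1 / sigma = 1 / 3.47221e-01 = 2.88 ohm*cm

2.88


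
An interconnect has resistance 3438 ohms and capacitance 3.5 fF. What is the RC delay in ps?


Step 1: tau = R * C
Step 2: tau = 3438 * 3.5 fF = 3438 * 3.5e-15 F
Step 3: tau = 1.2033e-11 s = 12.033 ps

12.033


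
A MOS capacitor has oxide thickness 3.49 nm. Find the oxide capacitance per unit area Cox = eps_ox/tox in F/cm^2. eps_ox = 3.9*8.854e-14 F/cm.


Step 1: eps_ox = 3.9 * 8.854e-14 = 3.45306e-13 F/cm
Step 2: tox in cm = 3.49 nm * 1e-7 = 3.4900e-07 cm
Step 3: Cox = 3.45306e-13 / 3.4900e-07 = 9.89e-07 F/cm^2

9.89e-07


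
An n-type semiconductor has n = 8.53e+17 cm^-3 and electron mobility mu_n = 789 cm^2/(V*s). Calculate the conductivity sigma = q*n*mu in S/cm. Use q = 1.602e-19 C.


Step 1: sigma = q * n * mu
Step 2: sigma = 1.602e-19 * 8.53e+17 * 789
Step 3: sigma = 1.078e+02 S/cm

1.078e+02


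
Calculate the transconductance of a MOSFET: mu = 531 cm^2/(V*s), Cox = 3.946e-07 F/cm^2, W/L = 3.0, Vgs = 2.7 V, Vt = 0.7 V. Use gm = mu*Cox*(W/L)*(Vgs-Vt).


Step 1: Vov = Vgs - Vt = 2.7 - 0.7 = 2.0 V
Step 2: gm = mu * Cox * (W/L) * Vov
Step 3: gm = 531 * 3.946e-07 * 3.0 * 2.0 = 1.26e-03 S

1.26e-03


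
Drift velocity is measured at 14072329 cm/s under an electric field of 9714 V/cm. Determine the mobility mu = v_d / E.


Step 1: mu = v_d / E
Step 2: mu = 14072329 / 9714
Step 3: mu = 1448.66 cm^2/(V*s)

1448.66


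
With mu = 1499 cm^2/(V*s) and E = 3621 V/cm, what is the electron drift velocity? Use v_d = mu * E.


Step 1: v_d = mu * E
Step 2: v_d = 1499 * 3621 = 5427879
Step 3: v_d = 5.43e+06 cm/s

5.43e+06


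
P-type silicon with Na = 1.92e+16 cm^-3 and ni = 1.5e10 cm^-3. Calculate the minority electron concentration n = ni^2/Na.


Step 1: Majority hole concentration p ≈ Na = 1.92e+16 cm^-3
Step 2: n = ni^2 / Na = (1.5e10)^2 / 1.92e+16
Step 3: n = 1.17e+04 cm^-3

1.17e+04


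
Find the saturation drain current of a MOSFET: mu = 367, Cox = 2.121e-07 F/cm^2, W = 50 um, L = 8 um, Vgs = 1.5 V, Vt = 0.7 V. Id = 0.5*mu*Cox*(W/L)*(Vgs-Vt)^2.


Step 1: Overdrive voltage Vov = Vgs - Vt = 1.5 - 0.7 = 0.8 V
Step 2: W/L = 50/8 = 6.25
Step 3: Id = 0.5 * 367 * 2.121e-07 * 6.25 * 0.8^2
Step 4: Id = 1.56e-04 A

1.56e-04


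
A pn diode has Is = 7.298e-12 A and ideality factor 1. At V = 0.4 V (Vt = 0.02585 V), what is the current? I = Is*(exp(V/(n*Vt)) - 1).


Step 1: V/(n*Vt) = 0.4/(1*0.02585) = 15.4739
Step 2: exp(15.4739) = 5.2508e+06
Step 3: I = 7.298e-12 * (5.2508e+06 - 1) = 3.83e-05 A

3.83e-05


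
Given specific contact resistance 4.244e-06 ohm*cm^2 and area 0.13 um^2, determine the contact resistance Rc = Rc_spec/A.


Step 1: Convert area to cm^2: 0.13 um^2 = 1.3000e-09 cm^2
Step 2: Rc = Rc_spec / A = 4.244e-06 / 1.3000e-09
Step 3: Rc = 3.26e+03 ohms

3.26e+03


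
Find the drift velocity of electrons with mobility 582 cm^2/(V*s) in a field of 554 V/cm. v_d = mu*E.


Step 1: v_d = mu * E
Step 2: v_d = 582 * 554 = 322428
Step 3: v_d = 3.22e+05 cm/s

3.22e+05


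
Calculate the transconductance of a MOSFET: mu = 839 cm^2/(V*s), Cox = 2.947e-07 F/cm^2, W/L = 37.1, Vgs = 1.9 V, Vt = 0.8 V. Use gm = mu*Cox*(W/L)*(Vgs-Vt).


Step 1: Vov = Vgs - Vt = 1.9 - 0.8 = 1.1 V
Step 2: gm = mu * Cox * (W/L) * Vov
Step 3: gm = 839 * 2.947e-07 * 37.1 * 1.1 = 1.01e-02 S

1.01e-02


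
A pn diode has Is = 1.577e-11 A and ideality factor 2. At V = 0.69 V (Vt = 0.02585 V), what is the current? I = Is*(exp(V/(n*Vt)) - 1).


Step 1: V/(n*Vt) = 0.69/(2*0.02585) = 13.3462
Step 2: exp(13.3462) = 6.2543e+05
Step 3: I = 1.577e-11 * (6.2543e+05 - 1) = 9.86e-06 A

9.86e-06


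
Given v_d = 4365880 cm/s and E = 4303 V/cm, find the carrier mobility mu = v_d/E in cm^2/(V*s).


Step 1: mu = v_d / E
Step 2: mu = 4365880 / 4303
Step 3: mu = 1014.61 cm^2/(V*s)

1014.61


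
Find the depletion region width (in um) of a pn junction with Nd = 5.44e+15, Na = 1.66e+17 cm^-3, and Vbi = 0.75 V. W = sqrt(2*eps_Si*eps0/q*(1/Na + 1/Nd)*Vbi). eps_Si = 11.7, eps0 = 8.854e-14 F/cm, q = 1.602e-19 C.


Step 1: 1/Na + 1/Nd = 1/1.66e+17 + 1/5.44e+15 = 1.89848e-16
Step 2: 2*eps*eps0/q = 2*11.7*8.854e-14/1.602e-19 = 1.293281e+07
Step 3: W^2 = 1.293281e+07 * 1.89848e-16 * 0.75 = 1.84145e-09
Step 4: W = sqrt(1.84145e-09) = 4.291e-05 cm = 0.4291 um

0.4291


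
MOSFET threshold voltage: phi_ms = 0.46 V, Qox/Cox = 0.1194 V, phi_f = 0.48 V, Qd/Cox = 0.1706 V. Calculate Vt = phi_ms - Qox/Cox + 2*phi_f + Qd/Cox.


Step 1: Vt = phi_ms - Qox/Cox + 2*phi_f + Qd/Cox
Step 2: Vt = 0.46 - 0.1194 + 2*0.48 + 0.1706
Step 3: Vt = 0.46 - 0.1194 + 0.96 + 0.1706
Step 4: Vt = 1.4712 V

1.4712


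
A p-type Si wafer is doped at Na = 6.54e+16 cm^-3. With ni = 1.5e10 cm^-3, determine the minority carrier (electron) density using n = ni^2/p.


Step 1: Majority hole concentration p ≈ Na = 6.54e+16 cm^-3
Step 2: n = ni^2 / Na = (1.5e10)^2 / 6.54e+16
Step 3: n = 3.44e+03 cm^-3

3.44e+03


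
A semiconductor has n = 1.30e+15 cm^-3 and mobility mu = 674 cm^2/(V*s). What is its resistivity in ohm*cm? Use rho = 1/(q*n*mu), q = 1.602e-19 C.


Step 1: sigma = q * n * mu = 1.602e-19 * 1.30e+15 * 674 = 1.40367e-01 S/cm
Step 2: rho = 1 / sigma = 1 / 1.40367e-01 = 7.124 ohm*cm

7.124


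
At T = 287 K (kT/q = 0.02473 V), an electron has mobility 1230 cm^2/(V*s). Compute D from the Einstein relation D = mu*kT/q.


Step 1: D = mu * (kT/q)
Step 2: D = 1230 * 0.02473
Step 3: D = 30.42 cm^2/s

30.42


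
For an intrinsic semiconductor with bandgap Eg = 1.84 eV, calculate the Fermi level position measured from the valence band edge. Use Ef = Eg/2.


Step 1: For an intrinsic semiconductor, the Fermi level sits at midgap.
Step 2: Ef = Eg / 2 = 1.84 / 2 = 0.92 eV

0.92


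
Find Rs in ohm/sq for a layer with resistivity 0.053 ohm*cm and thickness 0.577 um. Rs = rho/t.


Step 1: Convert thickness to cm: t = 0.577 um = 5.7700e-05 cm
Step 2: Rs = rho / t = 0.053 / 5.7700e-05
Step 3: Rs = 918.5 ohm/sq

918.5


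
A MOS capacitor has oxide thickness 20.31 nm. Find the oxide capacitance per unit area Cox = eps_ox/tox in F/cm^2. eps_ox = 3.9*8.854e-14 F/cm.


Step 1: eps_ox = 3.9 * 8.854e-14 = 3.45306e-13 F/cm
Step 2: tox in cm = 20.31 nm * 1e-7 = 2.0310e-06 cm
Step 3: Cox = 3.45306e-13 / 2.0310e-06 = 1.70e-07 F/cm^2

1.70e-07


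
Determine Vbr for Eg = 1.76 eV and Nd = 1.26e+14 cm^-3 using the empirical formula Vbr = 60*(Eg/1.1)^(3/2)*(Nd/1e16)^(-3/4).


Step 1: Eg/1.1 = 1.76/1.1 = 1.600000
Step 2: (Eg/1.1)^1.5 = 1.600000^1.5 = 2.023858
Step 3: (Nd/1e16)^(-0.75) = (0.0126)^(-0.75) = 26.590230
Step 4: Vbr = 60 * 2.023858 * 26.590230 = 3228.9 V

3228.9


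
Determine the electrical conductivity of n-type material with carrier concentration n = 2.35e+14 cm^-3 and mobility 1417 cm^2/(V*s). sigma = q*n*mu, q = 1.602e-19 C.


Step 1: sigma = q * n * mu
Step 2: sigma = 1.602e-19 * 2.35e+14 * 1417
Step 3: sigma = 5.335e-02 S/cm

5.335e-02


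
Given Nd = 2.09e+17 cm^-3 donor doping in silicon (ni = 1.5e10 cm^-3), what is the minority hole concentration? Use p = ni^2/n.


Step 1: Since Nd >> ni, n ≈ Nd = 2.09e+17 cm^-3
Step 2: p = ni^2 / n = (1.5e10)^2 / 2.09e+17
Step 3: p = 2.25e20 / 2.09e+17 = 1.08e+03 cm^-3

1.08e+03


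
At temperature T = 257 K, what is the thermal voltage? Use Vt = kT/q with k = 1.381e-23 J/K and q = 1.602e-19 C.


Step 1: kT = 1.381e-23 * 257 = 3.54917e-21 J
Step 2: Vt = kT/q = 3.54917e-21 / 1.602e-19
Step 3: Vt = 0.02215 V

0.02215


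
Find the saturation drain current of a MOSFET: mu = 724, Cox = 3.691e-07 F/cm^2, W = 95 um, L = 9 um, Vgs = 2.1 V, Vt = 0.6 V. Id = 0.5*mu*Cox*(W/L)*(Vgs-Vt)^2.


Step 1: Overdrive voltage Vov = Vgs - Vt = 2.1 - 0.6 = 1.5 V
Step 2: W/L = 95/9 = 10.5556
Step 3: Id = 0.5 * 724 * 3.691e-07 * 10.5556 * 1.5^2
Step 4: Id = 3.17e-03 A

3.17e-03


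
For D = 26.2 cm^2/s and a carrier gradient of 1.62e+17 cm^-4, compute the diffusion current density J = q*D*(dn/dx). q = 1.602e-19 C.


Step 1: J = q * D * (dn/dx)
Step 2: J = 1.602e-19 * 26.2 * 1.62e+17
Step 3: J = 6.80e-01 A/cm^2

6.80e-01


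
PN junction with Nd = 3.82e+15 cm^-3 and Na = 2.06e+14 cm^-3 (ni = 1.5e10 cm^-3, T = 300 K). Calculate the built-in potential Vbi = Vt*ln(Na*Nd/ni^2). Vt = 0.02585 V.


Step 1: Compute Na*Nd/ni^2 = 2.06e+14 * 3.82e+15 / (1.5e10)^2 = 3.4974e+09
Step 2: ln(3.4974e+09) = 21.9753
Step 3: Vbi = 0.02585 * 21.9753 = 0.568 V

0.568


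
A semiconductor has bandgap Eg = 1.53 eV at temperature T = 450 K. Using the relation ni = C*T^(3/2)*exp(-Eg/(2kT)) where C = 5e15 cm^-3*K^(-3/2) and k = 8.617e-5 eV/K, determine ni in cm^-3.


Step 1: Compute kT = 8.617e-5 * 450 = 0.0387765 eV
Step 2: Exponent = -Eg/(2kT) = -1.53/(2*0.0387765) = -19.72844
Step 3: T^(3/2) = 450^1.5 = 9545.94
Step 4: ni = 5e15 * 9545.94 * exp(-19.72844) = 1.29e+11 cm^-3

1.29e+11


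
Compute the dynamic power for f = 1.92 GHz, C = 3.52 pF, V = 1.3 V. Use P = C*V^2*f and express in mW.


Step 1: V^2 = 1.3^2 = 1.69 V^2
Step 2: P = C*V^2*f = 3.52e-12 F * 1.69 * 1.92e9 Hz
Step 3: P = 1.1421696e-02 W
Step 4: P = 11.422 mW

11.422


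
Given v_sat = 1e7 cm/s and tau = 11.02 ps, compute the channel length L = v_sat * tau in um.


Step 1: tau in seconds = 11.02 ps * 1e-12 = 1.1020e-11 s
Step 2: L = v_sat * tau = 1e7 * 1.1020e-11 = 1.1020e-04 cm
Step 3: L in um = 1.1020e-04 * 1e4 = 1.102 um

1.102


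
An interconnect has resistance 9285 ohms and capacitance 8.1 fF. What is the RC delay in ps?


Step 1: tau = R * C
Step 2: tau = 9285 * 8.1 fF = 9285 * 8.1e-15 F
Step 3: tau = 7.52085e-11 s = 75.2085 ps

75.2085


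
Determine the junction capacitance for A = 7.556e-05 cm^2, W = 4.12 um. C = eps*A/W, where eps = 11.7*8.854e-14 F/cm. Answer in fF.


Step 1: eps_Si = 11.7 * 8.854e-14 = 1.035918e-12 F/cm
Step 2: W in cm = 4.12 * 1e-4 = 4.12e-04 cm
Step 3: C = 1.035918e-12 * 7.556e-05 / 4.12e-04 = 1.899853e-13 F
Step 4: C = 189.99 fF

189.99


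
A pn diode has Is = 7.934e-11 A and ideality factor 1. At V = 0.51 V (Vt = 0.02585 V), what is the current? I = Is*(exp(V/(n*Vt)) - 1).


Step 1: V/(n*Vt) = 0.51/(1*0.02585) = 19.7292
Step 2: exp(19.7292) = 3.7007e+08
Step 3: I = 7.934e-11 * (3.7007e+08 - 1) = 2.94e-02 A

2.94e-02


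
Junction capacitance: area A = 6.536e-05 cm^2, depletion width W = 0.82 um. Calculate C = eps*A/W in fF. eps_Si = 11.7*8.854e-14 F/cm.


Step 1: eps_Si = 11.7 * 8.854e-14 = 1.035918e-12 F/cm
Step 2: W in cm = 0.82 * 1e-4 = 8.20e-05 cm
Step 3: C = 1.035918e-12 * 6.536e-05 / 8.20e-05 = 8.257024e-13 F
Step 4: C = 825.7 fF

825.7


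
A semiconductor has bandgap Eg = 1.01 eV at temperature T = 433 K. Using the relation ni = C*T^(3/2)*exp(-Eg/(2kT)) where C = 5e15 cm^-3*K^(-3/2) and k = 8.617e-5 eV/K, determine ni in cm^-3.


Step 1: Compute kT = 8.617e-5 * 433 = 0.03731161 eV
Step 2: Exponent = -Eg/(2kT) = -1.01/(2*0.03731161) = -13.53466
Step 3: T^(3/2) = 433^1.5 = 9010.15
Step 4: ni = 5e15 * 9010.15 * exp(-13.53466) = 5.97e+13 cm^-3

5.97e+13


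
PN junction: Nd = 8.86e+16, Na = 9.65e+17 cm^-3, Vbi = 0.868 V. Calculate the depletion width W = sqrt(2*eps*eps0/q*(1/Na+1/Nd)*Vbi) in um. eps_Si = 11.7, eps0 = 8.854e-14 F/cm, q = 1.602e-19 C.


Step 1: 1/Na + 1/Nd = 1/9.65e+17 + 1/8.86e+16 = 1.23230e-17
Step 2: 2*eps*eps0/q = 2*11.7*8.854e-14/1.602e-19 = 1.293281e+07
Step 3: W^2 = 1.293281e+07 * 1.23230e-17 * 0.868 = 1.38334e-10
Step 4: W = sqrt(1.38334e-10) = 1.176e-05 cm = 0.1176 um

0.1176


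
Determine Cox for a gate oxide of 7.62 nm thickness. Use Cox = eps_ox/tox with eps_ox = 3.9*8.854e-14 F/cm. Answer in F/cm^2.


Step 1: eps_ox = 3.9 * 8.854e-14 = 3.45306e-13 F/cm
Step 2: tox in cm = 7.62 nm * 1e-7 = 7.6200e-07 cm
Step 3: Cox = 3.45306e-13 / 7.6200e-07 = 4.53e-07 F/cm^2

4.53e-07


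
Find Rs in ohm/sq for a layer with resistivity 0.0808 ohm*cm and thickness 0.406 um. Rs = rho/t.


Step 1: Convert thickness to cm: t = 0.406 um = 4.0600e-05 cm
Step 2: Rs = rho / t = 0.0808 / 4.0600e-05
Step 3: Rs = 1990.1 ohm/sq

1990.1


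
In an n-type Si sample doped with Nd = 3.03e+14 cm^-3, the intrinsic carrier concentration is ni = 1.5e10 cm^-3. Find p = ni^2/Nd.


Step 1: Since Nd >> ni, n ≈ Nd = 3.03e+14 cm^-3
Step 2: p = ni^2 / n = (1.5e10)^2 / 3.03e+14
Step 3: p = 2.25e20 / 3.03e+14 = 7.43e+05 cm^-3

7.43e+05


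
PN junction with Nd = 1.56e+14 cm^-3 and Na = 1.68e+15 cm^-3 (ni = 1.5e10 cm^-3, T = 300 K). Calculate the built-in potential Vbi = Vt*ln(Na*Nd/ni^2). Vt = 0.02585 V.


Step 1: Compute Na*Nd/ni^2 = 1.68e+15 * 1.56e+14 / (1.5e10)^2 = 1.1648e+09
Step 2: ln(1.1648e+09) = 20.8758
Step 3: Vbi = 0.02585 * 20.8758 = 0.54 V

0.54


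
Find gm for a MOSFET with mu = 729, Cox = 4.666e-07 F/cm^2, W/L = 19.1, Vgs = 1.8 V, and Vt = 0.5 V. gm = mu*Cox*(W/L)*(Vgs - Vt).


Step 1: Vov = Vgs - Vt = 1.8 - 0.5 = 1.3 V
Step 2: gm = mu * Cox * (W/L) * Vov
Step 3: gm = 729 * 4.666e-07 * 19.1 * 1.3 = 8.45e-03 S

8.45e-03


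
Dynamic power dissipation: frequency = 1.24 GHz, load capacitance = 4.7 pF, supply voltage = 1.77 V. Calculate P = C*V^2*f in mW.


Step 1: V^2 = 1.77^2 = 3.1329 V^2
Step 2: P = C*V^2*f = 4.7e-12 F * 3.1329 * 1.24e9 Hz
Step 3: P = 1.82585412e-02 W
Step 4: P = 18.259 mW

18.259


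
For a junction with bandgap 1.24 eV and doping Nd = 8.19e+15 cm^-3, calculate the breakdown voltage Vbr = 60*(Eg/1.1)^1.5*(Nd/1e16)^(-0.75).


Step 1: Eg/1.1 = 1.24/1.1 = 1.127273
Step 2: (Eg/1.1)^1.5 = 1.127273^1.5 = 1.196861
Step 3: (Nd/1e16)^(-0.75) = (0.819)^(-0.75) = 1.161548
Step 4: Vbr = 60 * 1.196861 * 1.161548 = 83.4 V

83.4


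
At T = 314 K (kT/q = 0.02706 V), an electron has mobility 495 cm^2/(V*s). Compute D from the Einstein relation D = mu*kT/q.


Step 1: D = mu * (kT/q)
Step 2: D = 495 * 0.02706
Step 3: D = 13.39 cm^2/s

13.39


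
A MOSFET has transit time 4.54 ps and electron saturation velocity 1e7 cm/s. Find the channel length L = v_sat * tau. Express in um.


Step 1: tau in seconds = 4.54 ps * 1e-12 = 4.5400e-12 s
Step 2: L = v_sat * tau = 1e7 * 4.5400e-12 = 4.5400e-05 cm
Step 3: L in um = 4.5400e-05 * 1e4 = 0.454 um

0.454


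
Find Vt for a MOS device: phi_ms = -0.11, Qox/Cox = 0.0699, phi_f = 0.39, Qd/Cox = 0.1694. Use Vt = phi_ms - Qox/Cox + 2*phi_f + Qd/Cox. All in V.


Step 1: Vt = phi_ms - Qox/Cox + 2*phi_f + Qd/Cox
Step 2: Vt = -0.11 - 0.0699 + 2*0.39 + 0.1694
Step 3: Vt = -0.11 - 0.0699 + 0.78 + 0.1694
Step 4: Vt = 0.7695 V

0.7695


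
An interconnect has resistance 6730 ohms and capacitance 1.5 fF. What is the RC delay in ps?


Step 1: tau = R * C
Step 2: tau = 6730 * 1.5 fF = 6730 * 1.5e-15 F
Step 3: tau = 1.0095e-11 s = 10.095 ps

10.095


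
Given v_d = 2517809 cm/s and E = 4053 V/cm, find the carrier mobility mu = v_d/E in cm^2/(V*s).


Step 1: mu = v_d / E
Step 2: mu = 2517809 / 4053
Step 3: mu = 621.22 cm^2/(V*s)

621.22


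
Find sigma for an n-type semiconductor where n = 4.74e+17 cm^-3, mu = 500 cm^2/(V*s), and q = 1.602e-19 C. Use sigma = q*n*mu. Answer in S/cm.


Step 1: sigma = q * n * mu
Step 2: sigma = 1.602e-19 * 4.74e+17 * 500
Step 3: sigma = 3.797e+01 S/cm

3.797e+01


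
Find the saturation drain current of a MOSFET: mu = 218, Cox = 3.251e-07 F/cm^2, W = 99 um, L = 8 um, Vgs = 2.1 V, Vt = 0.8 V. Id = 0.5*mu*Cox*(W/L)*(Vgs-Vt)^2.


Step 1: Overdrive voltage Vov = Vgs - Vt = 2.1 - 0.8 = 1.3 V
Step 2: W/L = 99/8 = 12.375
Step 3: Id = 0.5 * 218 * 3.251e-07 * 12.375 * 1.3^2
Step 4: Id = 7.41e-04 A

7.41e-04


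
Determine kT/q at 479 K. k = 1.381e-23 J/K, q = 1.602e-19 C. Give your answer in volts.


Step 1: kT = 1.381e-23 * 479 = 6.61499e-21 J
Step 2: Vt = kT/q = 6.61499e-21 / 1.602e-19
Step 3: Vt = 0.04129 V

0.04129


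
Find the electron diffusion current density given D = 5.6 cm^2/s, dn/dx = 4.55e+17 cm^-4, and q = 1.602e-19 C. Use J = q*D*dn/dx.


Step 1: J = q * D * (dn/dx)
Step 2: J = 1.602e-19 * 5.6 * 4.55e+17
Step 3: J = 4.08e-01 A/cm^2

4.08e-01


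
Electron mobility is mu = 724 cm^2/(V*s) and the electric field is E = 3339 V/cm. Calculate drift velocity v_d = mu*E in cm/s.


Step 1: v_d = mu * E
Step 2: v_d = 724 * 3339 = 2417436
Step 3: v_d = 2.42e+06 cm/s

2.42e+06


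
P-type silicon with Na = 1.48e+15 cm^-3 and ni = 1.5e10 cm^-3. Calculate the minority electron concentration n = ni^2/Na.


Step 1: Majority hole concentration p ≈ Na = 1.48e+15 cm^-3
Step 2: n = ni^2 / Na = (1.5e10)^2 / 1.48e+15
Step 3: n = 1.52e+05 cm^-3

1.52e+05


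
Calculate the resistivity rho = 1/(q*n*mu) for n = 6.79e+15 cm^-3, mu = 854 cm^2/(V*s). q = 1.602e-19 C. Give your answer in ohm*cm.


Step 1: sigma = q * n * mu = 1.602e-19 * 6.79e+15 * 854 = 9.28945e-01 S/cm
Step 2: rho = 1 / sigma = 1 / 9.28945e-01 = 1.076 ohm*cm

1.076


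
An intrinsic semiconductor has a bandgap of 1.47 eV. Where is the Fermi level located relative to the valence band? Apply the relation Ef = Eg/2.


Step 1: For an intrinsic semiconductor, the Fermi level sits at midgap.
Step 2: Ef = Eg / 2 = 1.47 / 2 = 0.735 eV

0.735


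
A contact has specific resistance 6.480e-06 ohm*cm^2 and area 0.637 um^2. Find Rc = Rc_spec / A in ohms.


Step 1: Convert area to cm^2: 0.637 um^2 = 6.3700e-09 cm^2
Step 2: Rc = Rc_spec / A = 6.480e-06 / 6.3700e-09
Step 3: Rc = 1.02e+03 ohms

1.02e+03


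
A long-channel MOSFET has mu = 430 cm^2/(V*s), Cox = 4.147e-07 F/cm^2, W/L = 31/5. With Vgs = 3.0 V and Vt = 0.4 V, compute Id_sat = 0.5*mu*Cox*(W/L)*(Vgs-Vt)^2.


Step 1: Overdrive voltage Vov = Vgs - Vt = 3.0 - 0.4 = 2.6 V
Step 2: W/L = 31/5 = 6.2
Step 3: Id = 0.5 * 430 * 4.147e-07 * 6.2 * 2.6^2
Step 4: Id = 3.74e-03 A

3.74e-03


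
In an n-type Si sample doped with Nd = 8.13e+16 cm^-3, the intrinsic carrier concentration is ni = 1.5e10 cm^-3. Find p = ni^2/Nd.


Step 1: Since Nd >> ni, n ≈ Nd = 8.13e+16 cm^-3
Step 2: p = ni^2 / n = (1.5e10)^2 / 8.13e+16
Step 3: p = 2.25e20 / 8.13e+16 = 2.77e+03 cm^-3

2.77e+03


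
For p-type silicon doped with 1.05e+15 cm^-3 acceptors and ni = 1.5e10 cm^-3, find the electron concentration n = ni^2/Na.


Step 1: Majority hole concentration p ≈ Na = 1.05e+15 cm^-3
Step 2: n = ni^2 / Na = (1.5e10)^2 / 1.05e+15
Step 3: n = 2.14e+05 cm^-3

2.14e+05


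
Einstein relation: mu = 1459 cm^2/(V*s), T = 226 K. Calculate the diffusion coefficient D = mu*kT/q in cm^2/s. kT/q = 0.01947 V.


Step 1: D = mu * (kT/q)
Step 2: D = 1459 * 0.01947
Step 3: D = 28.41 cm^2/s

28.41


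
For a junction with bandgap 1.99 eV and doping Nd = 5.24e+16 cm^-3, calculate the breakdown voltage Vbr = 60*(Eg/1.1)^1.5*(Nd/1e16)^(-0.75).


Step 1: Eg/1.1 = 1.99/1.1 = 1.809091
Step 2: (Eg/1.1)^1.5 = 1.809091^1.5 = 2.433272
Step 3: (Nd/1e16)^(-0.75) = (5.24)^(-0.75) = 0.288736
Step 4: Vbr = 60 * 2.433272 * 0.288736 = 42.2 V

42.2


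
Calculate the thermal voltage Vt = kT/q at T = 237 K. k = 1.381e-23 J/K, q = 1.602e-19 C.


Step 1: kT = 1.381e-23 * 237 = 3.27297e-21 J
Step 2: Vt = kT/q = 3.27297e-21 / 1.602e-19
Step 3: Vt = 0.02043 V

0.02043


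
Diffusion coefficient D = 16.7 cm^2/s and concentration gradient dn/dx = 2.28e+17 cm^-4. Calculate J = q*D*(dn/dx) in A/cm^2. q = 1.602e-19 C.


Step 1: J = q * D * (dn/dx)
Step 2: J = 1.602e-19 * 16.7 * 2.28e+17
Step 3: J = 6.10e-01 A/cm^2

6.10e-01


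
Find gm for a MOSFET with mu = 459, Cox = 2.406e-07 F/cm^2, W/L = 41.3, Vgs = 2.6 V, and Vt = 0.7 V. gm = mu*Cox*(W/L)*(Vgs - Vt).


Step 1: Vov = Vgs - Vt = 2.6 - 0.7 = 1.9 V
Step 2: gm = mu * Cox * (W/L) * Vov
Step 3: gm = 459 * 2.406e-07 * 41.3 * 1.9 = 8.67e-03 S

8.67e-03


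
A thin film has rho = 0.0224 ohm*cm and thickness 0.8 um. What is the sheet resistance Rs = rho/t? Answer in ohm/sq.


Step 1: Convert thickness to cm: t = 0.8 um = 8.0000e-05 cm
Step 2: Rs = rho / t = 0.0224 / 8.0000e-05
Step 3: Rs = 280.0 ohm/sq

280.0


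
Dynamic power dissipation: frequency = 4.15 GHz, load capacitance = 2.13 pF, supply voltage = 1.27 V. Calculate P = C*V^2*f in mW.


Step 1: V^2 = 1.27^2 = 1.6129 V^2
Step 2: P = C*V^2*f = 2.13e-12 F * 1.6129 * 4.15e9 Hz
Step 3: P = 1.425722955e-02 W
Step 4: P = 14.257 mW

14.257


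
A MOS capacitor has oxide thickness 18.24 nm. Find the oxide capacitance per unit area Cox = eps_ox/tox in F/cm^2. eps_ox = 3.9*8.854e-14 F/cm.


Step 1: eps_ox = 3.9 * 8.854e-14 = 3.45306e-13 F/cm
Step 2: tox in cm = 18.24 nm * 1e-7 = 1.8240e-06 cm
Step 3: Cox = 3.45306e-13 / 1.8240e-06 = 1.89e-07 F/cm^2

1.89e-07


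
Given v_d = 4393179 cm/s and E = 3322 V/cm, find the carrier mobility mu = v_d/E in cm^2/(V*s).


Step 1: mu = v_d / E
Step 2: mu = 4393179 / 3322
Step 3: mu = 1322.45 cm^2/(V*s)

1322.45


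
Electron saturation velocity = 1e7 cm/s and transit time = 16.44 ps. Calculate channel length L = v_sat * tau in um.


Step 1: tau in seconds = 16.44 ps * 1e-12 = 1.6440e-11 s
Step 2: L = v_sat * tau = 1e7 * 1.6440e-11 = 1.6440e-04 cm
Step 3: L in um = 1.6440e-04 * 1e4 = 1.644 um

1.644


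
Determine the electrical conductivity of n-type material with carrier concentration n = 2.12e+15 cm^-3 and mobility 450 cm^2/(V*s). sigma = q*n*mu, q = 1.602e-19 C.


Step 1: sigma = q * n * mu
Step 2: sigma = 1.602e-19 * 2.12e+15 * 450
Step 3: sigma = 1.528e-01 S/cm

1.528e-01


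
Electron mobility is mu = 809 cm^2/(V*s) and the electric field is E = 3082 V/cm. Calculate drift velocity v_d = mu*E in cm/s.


Step 1: v_d = mu * E
Step 2: v_d = 809 * 3082 = 2493338
Step 3: v_d = 2.49e+06 cm/s

2.49e+06


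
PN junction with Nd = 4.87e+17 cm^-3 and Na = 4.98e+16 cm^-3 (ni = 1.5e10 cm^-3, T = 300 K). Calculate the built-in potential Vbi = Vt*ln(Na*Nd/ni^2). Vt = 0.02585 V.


Step 1: Compute Na*Nd/ni^2 = 4.98e+16 * 4.87e+17 / (1.5e10)^2 = 1.0779e+14
Step 2: ln(1.0779e+14) = 32.3112
Step 3: Vbi = 0.02585 * 32.3112 = 0.835 V

0.835


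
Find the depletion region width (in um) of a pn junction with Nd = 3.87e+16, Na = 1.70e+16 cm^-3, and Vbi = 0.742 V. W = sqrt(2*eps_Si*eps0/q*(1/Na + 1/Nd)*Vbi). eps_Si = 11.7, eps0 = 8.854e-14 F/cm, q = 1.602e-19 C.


Step 1: 1/Na + 1/Nd = 1/1.70e+16 + 1/3.87e+16 = 8.46633e-17
Step 2: 2*eps*eps0/q = 2*11.7*8.854e-14/1.602e-19 = 1.293281e+07
Step 3: W^2 = 1.293281e+07 * 8.46633e-17 * 0.742 = 8.12441e-10
Step 4: W = sqrt(8.12441e-10) = 2.850e-05 cm = 0.285 um

0.285


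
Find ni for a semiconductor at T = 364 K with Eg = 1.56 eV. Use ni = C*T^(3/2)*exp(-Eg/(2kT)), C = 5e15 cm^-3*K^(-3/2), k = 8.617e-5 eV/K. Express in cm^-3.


Step 1: Compute kT = 8.617e-5 * 364 = 0.03136588 eV
Step 2: Exponent = -Eg/(2kT) = -1.56/(2*0.03136588) = -24.86779
Step 3: T^(3/2) = 364^1.5 = 6944.68
Step 4: ni = 5e15 * 6944.68 * exp(-24.86779) = 5.50e+08 cm^-3

5.50e+08


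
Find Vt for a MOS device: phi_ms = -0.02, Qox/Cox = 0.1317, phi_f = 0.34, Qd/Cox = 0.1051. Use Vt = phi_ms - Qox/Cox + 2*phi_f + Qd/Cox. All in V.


Step 1: Vt = phi_ms - Qox/Cox + 2*phi_f + Qd/Cox
Step 2: Vt = -0.02 - 0.1317 + 2*0.34 + 0.1051
Step 3: Vt = -0.02 - 0.1317 + 0.68 + 0.1051
Step 4: Vt = 0.6334 V

0.6334


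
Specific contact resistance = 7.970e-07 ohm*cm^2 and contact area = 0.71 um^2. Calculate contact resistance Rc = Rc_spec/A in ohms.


Step 1: Convert area to cm^2: 0.71 um^2 = 7.1000e-09 cm^2
Step 2: Rc = Rc_spec / A = 7.970e-07 / 7.1000e-09
Step 3: Rc = 1.12e+02 ohms

1.12e+02


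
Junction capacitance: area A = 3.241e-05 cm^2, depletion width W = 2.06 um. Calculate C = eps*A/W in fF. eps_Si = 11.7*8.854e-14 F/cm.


Step 1: eps_Si = 11.7 * 8.854e-14 = 1.035918e-12 F/cm
Step 2: W in cm = 2.06 * 1e-4 = 2.06e-04 cm
Step 3: C = 1.035918e-12 * 3.241e-05 / 2.06e-04 = 1.629811e-13 F
Step 4: C = 162.98 fF

162.98


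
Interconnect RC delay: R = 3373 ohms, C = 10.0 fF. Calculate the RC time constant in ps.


Step 1: tau = R * C
Step 2: tau = 3373 * 10.0 fF = 3373 * 1.0e-14 F
Step 3: tau = 3.373e-11 s = 33.73 ps

33.73


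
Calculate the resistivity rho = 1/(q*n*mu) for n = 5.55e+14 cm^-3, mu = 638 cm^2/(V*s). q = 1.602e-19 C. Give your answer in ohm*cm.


Step 1: sigma = q * n * mu = 1.602e-19 * 5.55e+14 * 638 = 5.67252e-02 S/cm
Step 2: rho = 1 / sigma = 1 / 5.67252e-02 = 17.63 ohm*cm

17.63


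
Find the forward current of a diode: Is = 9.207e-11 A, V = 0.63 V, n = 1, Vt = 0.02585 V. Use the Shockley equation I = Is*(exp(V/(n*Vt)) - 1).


Step 1: V/(n*Vt) = 0.63/(1*0.02585) = 24.3714
Step 2: exp(24.3714) = 3.8403e+10
Step 3: I = 9.207e-11 * (3.8403e+10 - 1) = 3.54e+00 A

3.54e+00


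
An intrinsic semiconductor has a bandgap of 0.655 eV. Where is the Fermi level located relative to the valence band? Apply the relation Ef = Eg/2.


Step 1: For an intrinsic semiconductor, the Fermi level sits at midgap.
Step 2: Ef = Eg / 2 = 0.655 / 2 = 0.3275 eV

0.3275


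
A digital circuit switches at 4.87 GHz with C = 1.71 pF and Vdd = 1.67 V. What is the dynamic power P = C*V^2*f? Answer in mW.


Step 1: V^2 = 1.67^2 = 2.7889 V^2
Step 2: P = C*V^2*f = 1.71e-12 F * 2.7889 * 4.87e9 Hz
Step 3: P = 2.322512253e-02 W
Step 4: P = 23.225 mW

23.225


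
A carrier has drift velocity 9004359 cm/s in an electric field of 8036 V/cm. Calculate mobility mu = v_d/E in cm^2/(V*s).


Step 1: mu = v_d / E
Step 2: mu = 9004359 / 8036
Step 3: mu = 1120.5 cm^2/(V*s)

1120.5


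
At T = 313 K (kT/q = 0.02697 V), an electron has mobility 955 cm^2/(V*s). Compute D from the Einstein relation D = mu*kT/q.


Step 1: D = mu * (kT/q)
Step 2: D = 955 * 0.02697
Step 3: D = 25.76 cm^2/s

25.76


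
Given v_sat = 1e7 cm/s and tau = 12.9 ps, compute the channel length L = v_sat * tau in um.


Step 1: tau in seconds = 12.9 ps * 1e-12 = 1.2900e-11 s
Step 2: L = v_sat * tau = 1e7 * 1.2900e-11 = 1.2900e-04 cm
Step 3: L in um = 1.2900e-04 * 1e4 = 1.29 um

1.29


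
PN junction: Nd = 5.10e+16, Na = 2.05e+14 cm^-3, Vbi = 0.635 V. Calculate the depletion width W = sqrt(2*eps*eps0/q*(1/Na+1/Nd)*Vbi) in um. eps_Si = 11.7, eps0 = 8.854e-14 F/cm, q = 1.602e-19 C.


Step 1: 1/Na + 1/Nd = 1/2.05e+14 + 1/5.10e+16 = 4.89766e-15
Step 2: 2*eps*eps0/q = 2*11.7*8.854e-14/1.602e-19 = 1.293281e+07
Step 3: W^2 = 1.293281e+07 * 4.89766e-15 * 0.635 = 4.02212e-08
Step 4: W = sqrt(4.02212e-08) = 2.006e-04 cm = 2.006 um

2.006


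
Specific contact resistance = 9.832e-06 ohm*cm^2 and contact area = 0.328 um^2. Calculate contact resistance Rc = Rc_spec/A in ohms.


Step 1: Convert area to cm^2: 0.328 um^2 = 3.2800e-09 cm^2
Step 2: Rc = Rc_spec / A = 9.832e-06 / 3.2800e-09
Step 3: Rc = 3.00e+03 ohms

3.00e+03


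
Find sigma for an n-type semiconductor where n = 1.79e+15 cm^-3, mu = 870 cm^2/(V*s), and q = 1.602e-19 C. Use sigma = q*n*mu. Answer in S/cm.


Step 1: sigma = q * n * mu
Step 2: sigma = 1.602e-19 * 1.79e+15 * 870
Step 3: sigma = 2.495e-01 S/cm

2.495e-01


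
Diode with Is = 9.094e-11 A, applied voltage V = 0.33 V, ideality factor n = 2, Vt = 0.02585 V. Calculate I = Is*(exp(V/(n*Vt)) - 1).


Step 1: V/(n*Vt) = 0.33/(2*0.02585) = 6.3830
Step 2: exp(6.3830) = 5.9170e+02
Step 3: I = 9.094e-11 * (5.9170e+02 - 1) = 5.37e-08 A

5.37e-08


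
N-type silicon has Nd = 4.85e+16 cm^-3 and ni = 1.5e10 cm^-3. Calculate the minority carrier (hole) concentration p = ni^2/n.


Step 1: Since Nd >> ni, n ≈ Nd = 4.85e+16 cm^-3
Step 2: p = ni^2 / n = (1.5e10)^2 / 4.85e+16
Step 3: p = 2.25e20 / 4.85e+16 = 4.64e+03 cm^-3

4.64e+03


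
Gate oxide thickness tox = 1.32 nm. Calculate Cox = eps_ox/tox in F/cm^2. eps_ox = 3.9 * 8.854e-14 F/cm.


Step 1: eps_ox = 3.9 * 8.854e-14 = 3.45306e-13 F/cm
Step 2: tox in cm = 1.32 nm * 1e-7 = 1.3200e-07 cm
Step 3: Cox = 3.45306e-13 / 1.3200e-07 = 2.62e-06 F/cm^2

2.62e-06


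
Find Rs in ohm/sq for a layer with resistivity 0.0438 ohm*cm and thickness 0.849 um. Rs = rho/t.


Step 1: Convert thickness to cm: t = 0.849 um = 8.4900e-05 cm
Step 2: Rs = rho / t = 0.0438 / 8.4900e-05
Step 3: Rs = 515.9 ohm/sq

515.9


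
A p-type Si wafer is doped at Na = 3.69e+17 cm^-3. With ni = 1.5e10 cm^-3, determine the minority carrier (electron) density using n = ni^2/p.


Step 1: Majority hole concentration p ≈ Na = 3.69e+17 cm^-3
Step 2: n = ni^2 / Na = (1.5e10)^2 / 3.69e+17
Step 3: n = 6.10e+02 cm^-3

6.10e+02


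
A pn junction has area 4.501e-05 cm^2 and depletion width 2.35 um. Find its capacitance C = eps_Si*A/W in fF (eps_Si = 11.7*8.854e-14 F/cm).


Step 1: eps_Si = 11.7 * 8.854e-14 = 1.035918e-12 F/cm
Step 2: W in cm = 2.35 * 1e-4 = 2.35e-04 cm
Step 3: C = 1.035918e-12 * 4.501e-05 / 2.35e-04 = 1.984114e-13 F
Step 4: C = 198.41 fF

198.41


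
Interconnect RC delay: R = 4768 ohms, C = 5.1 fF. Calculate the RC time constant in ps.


Step 1: tau = R * C
Step 2: tau = 4768 * 5.1 fF = 4768 * 5.1e-15 F
Step 3: tau = 2.43168e-11 s = 24.3168 ps

24.3168


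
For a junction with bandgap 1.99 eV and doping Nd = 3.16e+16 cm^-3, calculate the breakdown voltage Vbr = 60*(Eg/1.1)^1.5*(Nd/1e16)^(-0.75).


Step 1: Eg/1.1 = 1.99/1.1 = 1.809091
Step 2: (Eg/1.1)^1.5 = 1.809091^1.5 = 2.433272
Step 3: (Nd/1e16)^(-0.75) = (3.16)^(-0.75) = 0.421924
Step 4: Vbr = 60 * 2.433272 * 0.421924 = 61.6 V

61.6


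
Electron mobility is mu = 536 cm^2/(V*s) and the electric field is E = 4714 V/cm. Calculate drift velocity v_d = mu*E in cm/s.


Step 1: v_d = mu * E
Step 2: v_d = 536 * 4714 = 2526704
Step 3: v_d = 2.53e+06 cm/s

2.53e+06


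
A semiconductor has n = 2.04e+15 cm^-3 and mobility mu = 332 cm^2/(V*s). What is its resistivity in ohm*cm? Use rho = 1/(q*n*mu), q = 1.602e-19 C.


Step 1: sigma = q * n * mu = 1.602e-19 * 2.04e+15 * 332 = 1.08500e-01 S/cm
Step 2: rho = 1 / sigma = 1 / 1.08500e-01 = 9.217 ohm*cm

9.217


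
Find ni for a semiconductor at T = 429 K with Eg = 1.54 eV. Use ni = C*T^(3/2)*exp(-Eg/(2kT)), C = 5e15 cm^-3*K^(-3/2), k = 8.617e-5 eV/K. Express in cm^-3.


Step 1: Compute kT = 8.617e-5 * 429 = 0.03696693 eV
Step 2: Exponent = -Eg/(2kT) = -1.54/(2*0.03696693) = -20.82943
Step 3: T^(3/2) = 429^1.5 = 8885.58
Step 4: ni = 5e15 * 8885.58 * exp(-20.82943) = 4.00e+10 cm^-3

4.00e+10


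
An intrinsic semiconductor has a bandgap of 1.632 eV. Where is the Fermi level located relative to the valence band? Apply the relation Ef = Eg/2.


Step 1: For an intrinsic semiconductor, the Fermi level sits at midgap.
Step 2: Ef = Eg / 2 = 1.632 / 2 = 0.816 eV

0.816


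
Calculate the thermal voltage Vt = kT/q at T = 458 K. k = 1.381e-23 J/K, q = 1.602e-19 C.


Step 1: kT = 1.381e-23 * 458 = 6.32498e-21 J
Step 2: Vt = kT/q = 6.32498e-21 / 1.602e-19
Step 3: Vt = 0.03948 V

0.03948


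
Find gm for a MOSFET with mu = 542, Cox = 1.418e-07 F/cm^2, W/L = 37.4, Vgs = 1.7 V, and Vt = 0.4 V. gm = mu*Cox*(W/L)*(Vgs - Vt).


Step 1: Vov = Vgs - Vt = 1.7 - 0.4 = 1.3 V
Step 2: gm = mu * Cox * (W/L) * Vov
Step 3: gm = 542 * 1.418e-07 * 37.4 * 1.3 = 3.74e-03 S

3.74e-03


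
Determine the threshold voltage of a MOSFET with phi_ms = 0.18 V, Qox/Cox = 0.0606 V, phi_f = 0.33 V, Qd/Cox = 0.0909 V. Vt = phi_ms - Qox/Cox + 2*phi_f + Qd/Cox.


Step 1: Vt = phi_ms - Qox/Cox + 2*phi_f + Qd/Cox
Step 2: Vt = 0.18 - 0.0606 + 2*0.33 + 0.0909
Step 3: Vt = 0.18 - 0.0606 + 0.66 + 0.0909
Step 4: Vt = 0.8703 V

0.8703


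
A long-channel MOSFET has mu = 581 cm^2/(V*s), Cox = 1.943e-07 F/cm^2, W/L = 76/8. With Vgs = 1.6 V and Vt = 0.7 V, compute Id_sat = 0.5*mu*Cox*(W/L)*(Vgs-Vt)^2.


Step 1: Overdrive voltage Vov = Vgs - Vt = 1.6 - 0.7 = 0.9 V
Step 2: W/L = 76/8 = 9.5
Step 3: Id = 0.5 * 581 * 1.943e-07 * 9.5 * 0.9^2
Step 4: Id = 4.34e-04 A

4.34e-04


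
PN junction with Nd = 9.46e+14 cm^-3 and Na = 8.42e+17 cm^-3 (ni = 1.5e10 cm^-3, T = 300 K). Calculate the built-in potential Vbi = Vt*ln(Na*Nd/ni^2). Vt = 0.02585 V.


Step 1: Compute Na*Nd/ni^2 = 8.42e+17 * 9.46e+14 / (1.5e10)^2 = 3.5401e+12
Step 2: ln(3.5401e+12) = 28.8952
Step 3: Vbi = 0.02585 * 28.8952 = 0.747 V

0.747


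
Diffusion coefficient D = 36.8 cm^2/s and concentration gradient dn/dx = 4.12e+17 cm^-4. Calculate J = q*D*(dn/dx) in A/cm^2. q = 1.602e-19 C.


Step 1: J = q * D * (dn/dx)
Step 2: J = 1.602e-19 * 36.8 * 4.12e+17
Step 3: J = 2.43e+00 A/cm^2

2.43e+00


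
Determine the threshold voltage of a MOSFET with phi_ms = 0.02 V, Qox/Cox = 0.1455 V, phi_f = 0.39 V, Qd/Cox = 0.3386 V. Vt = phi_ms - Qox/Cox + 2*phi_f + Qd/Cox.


Step 1: Vt = phi_ms - Qox/Cox + 2*phi_f + Qd/Cox
Step 2: Vt = 0.02 - 0.1455 + 2*0.39 + 0.3386
Step 3: Vt = 0.02 - 0.1455 + 0.78 + 0.3386
Step 4: Vt = 0.9931 V

0.9931


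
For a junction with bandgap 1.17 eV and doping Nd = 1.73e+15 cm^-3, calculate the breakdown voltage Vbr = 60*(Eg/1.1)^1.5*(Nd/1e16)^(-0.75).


Step 1: Eg/1.1 = 1.17/1.1 = 1.063636
Step 2: (Eg/1.1)^1.5 = 1.063636^1.5 = 1.096957
Step 3: (Nd/1e16)^(-0.75) = (0.173)^(-0.75) = 3.727910
Step 4: Vbr = 60 * 1.096957 * 3.727910 = 245.4 V

245.4
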